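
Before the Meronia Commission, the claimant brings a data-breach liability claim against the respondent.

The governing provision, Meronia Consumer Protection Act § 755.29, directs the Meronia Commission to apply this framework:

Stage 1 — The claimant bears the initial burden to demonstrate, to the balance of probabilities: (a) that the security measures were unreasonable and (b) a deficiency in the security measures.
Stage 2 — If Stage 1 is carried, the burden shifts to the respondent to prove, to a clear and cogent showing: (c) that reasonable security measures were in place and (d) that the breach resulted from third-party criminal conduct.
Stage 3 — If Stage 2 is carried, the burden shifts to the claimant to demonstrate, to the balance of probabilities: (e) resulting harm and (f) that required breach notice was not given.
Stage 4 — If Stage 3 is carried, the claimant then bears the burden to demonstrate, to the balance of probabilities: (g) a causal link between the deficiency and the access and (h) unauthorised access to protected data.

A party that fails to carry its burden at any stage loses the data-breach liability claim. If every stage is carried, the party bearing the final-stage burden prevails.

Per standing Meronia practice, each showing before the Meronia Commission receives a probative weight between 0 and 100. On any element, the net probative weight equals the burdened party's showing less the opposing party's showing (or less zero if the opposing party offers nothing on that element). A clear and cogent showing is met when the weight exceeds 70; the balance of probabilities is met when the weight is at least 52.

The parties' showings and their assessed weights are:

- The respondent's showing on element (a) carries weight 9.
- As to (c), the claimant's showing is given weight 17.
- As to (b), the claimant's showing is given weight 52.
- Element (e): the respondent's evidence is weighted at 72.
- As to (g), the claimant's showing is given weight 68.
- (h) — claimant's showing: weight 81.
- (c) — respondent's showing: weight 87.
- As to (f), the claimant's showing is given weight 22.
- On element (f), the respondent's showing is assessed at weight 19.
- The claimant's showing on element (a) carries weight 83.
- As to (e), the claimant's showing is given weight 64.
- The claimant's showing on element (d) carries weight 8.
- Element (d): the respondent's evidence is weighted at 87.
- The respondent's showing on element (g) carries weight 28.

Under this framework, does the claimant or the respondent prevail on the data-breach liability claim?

claimant

At Stage 1 the claimant must meet the balance of probabilities (weight is at least 52): on (a) the weight is 83 less the opposing 9 gives net 74, ≥ 52, so (a) meets the standard; on (b) the weight is 52, ≥ 52, so (b) meets the standard.
  Stage 1 carried; the burden shifts to the respondent.
At Stage 2 the respondent must meet a clear and cogent showing (weight exceeds 70): on (c) the weight is 87 less the opposing 17 gives net 70, ≤ 70, so (c) does not meet the standard; on (d) the weight is 87 less the opposing 8 gives net 79, which does exceed 70, so (d) meets the standard.
  Not every element is met, so the respondent fails to carry Stage 2.
So the claimant prevails.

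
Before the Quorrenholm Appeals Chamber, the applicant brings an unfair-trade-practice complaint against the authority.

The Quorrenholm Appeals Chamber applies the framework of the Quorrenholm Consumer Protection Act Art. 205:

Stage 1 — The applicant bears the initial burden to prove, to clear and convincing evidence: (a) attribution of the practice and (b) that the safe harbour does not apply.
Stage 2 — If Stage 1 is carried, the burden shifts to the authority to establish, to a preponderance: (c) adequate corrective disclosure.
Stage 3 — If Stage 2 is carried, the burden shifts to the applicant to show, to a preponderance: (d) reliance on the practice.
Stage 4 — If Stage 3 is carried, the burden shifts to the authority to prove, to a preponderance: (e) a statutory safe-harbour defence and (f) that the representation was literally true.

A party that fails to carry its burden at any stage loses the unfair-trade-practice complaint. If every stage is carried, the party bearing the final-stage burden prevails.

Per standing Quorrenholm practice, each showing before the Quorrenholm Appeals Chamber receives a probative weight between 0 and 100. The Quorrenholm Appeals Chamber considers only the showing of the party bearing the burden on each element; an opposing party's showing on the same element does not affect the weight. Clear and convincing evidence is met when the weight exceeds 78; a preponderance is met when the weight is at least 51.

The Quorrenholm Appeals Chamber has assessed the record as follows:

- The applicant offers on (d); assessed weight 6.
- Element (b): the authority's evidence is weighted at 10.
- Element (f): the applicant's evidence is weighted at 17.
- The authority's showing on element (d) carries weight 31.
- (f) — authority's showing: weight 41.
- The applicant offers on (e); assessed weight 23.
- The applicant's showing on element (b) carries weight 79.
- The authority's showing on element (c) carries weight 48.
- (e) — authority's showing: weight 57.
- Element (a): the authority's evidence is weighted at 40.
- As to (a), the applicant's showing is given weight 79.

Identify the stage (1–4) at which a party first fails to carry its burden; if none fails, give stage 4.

At Stage 1 the applicant must meet clear and convincing evidence (weight exceeds 78): on (a) the weight is 79 (the authority's 40 is given no effect), > 78, so (a) meets the standard; on (b) the weight is 79 (the authority's 10 is given no effect), which does exceed 78, so (b) meets the standard.
  The applicant carries Stage 1; the authority now bears the burden.
At Stage 2 the authority must meet a preponderance (weight is at least 51): on (c) the weight is 48, which does not reach 51, so (c) does not meet the standard.
  The authority does not carry Stage 2.
So the applicant prevails.

stage 2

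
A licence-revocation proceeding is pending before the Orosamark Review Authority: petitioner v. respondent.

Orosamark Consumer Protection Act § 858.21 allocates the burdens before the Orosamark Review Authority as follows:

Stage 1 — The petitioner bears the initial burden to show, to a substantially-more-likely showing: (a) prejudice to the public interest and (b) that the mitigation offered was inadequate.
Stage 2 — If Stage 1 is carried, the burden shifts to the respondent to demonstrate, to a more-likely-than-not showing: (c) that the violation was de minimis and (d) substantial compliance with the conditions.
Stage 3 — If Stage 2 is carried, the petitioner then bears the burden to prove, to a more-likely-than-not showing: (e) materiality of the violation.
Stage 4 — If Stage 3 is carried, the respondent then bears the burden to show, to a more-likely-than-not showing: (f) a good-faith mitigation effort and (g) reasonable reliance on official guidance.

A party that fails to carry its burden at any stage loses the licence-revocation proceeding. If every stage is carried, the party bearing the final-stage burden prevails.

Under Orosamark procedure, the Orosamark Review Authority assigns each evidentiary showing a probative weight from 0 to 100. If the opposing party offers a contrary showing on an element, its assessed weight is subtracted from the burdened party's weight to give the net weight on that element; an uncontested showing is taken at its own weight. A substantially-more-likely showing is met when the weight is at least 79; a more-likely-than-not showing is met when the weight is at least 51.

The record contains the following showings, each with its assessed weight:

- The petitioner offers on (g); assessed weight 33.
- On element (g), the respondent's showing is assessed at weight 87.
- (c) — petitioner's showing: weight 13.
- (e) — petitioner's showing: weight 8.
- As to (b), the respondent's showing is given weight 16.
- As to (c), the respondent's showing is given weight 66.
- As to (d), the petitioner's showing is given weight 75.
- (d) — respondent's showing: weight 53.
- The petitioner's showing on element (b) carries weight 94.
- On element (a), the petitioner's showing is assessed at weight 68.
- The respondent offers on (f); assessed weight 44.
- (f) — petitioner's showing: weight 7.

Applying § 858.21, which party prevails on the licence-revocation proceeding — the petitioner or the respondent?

Stage 1 (petitioner, a substantially-more-likely showing, weight is at least 79): (a) 68 < 79 — fails; (b) net 94−16=78 < 79 — fails.
  Not every element is met, so the petitioner fails to carry Stage 1.
So the respondent prevails.

respondent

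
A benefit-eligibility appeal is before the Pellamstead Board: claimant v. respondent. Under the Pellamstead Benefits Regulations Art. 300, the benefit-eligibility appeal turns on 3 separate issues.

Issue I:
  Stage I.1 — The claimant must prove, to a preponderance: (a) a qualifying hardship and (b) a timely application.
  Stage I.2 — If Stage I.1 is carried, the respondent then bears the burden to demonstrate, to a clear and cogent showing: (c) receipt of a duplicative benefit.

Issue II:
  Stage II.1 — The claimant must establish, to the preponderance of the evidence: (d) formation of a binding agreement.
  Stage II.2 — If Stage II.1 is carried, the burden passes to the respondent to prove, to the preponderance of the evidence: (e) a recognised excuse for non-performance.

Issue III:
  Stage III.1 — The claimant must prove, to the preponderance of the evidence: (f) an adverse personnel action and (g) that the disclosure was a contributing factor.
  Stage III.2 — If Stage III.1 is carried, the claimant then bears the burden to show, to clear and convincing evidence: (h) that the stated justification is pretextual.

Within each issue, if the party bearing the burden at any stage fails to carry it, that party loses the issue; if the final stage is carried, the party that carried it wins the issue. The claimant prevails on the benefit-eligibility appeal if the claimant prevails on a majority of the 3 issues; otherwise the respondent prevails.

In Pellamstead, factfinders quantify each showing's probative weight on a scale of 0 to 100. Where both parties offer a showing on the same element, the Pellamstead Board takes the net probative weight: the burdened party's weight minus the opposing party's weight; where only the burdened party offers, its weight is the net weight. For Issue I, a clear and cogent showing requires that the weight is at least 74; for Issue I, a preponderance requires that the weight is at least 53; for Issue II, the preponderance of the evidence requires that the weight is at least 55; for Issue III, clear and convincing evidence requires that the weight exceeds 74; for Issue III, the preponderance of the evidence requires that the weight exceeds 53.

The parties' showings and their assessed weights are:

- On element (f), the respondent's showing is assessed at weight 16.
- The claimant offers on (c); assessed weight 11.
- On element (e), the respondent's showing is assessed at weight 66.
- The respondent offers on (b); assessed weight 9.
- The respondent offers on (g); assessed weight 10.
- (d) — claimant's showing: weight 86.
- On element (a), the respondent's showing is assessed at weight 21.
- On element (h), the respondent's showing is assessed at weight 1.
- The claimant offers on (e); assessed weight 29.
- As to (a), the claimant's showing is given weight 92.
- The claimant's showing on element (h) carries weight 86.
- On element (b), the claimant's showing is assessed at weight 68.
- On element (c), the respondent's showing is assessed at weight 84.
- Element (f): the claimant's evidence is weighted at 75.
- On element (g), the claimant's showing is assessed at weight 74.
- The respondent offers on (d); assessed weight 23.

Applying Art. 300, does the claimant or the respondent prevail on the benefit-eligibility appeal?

— Issue I —
At Stage I.1 the claimant must meet a preponderance (weight is at least 53): on (a) the weight is 92 less the opposing 21 gives net 71, ≥ 53, so (a) meets the standard; on (b) the weight is 68 less the opposing 9 gives net 59, ≥ 53, so (b) meets the standard.
  The claimant carries Stage I.1; the respondent now bears the burden.
At Stage I.2 the respondent must meet a clear and cogent showing (weight is at least 74): on (c) the weight is 84 less the opposing 11 gives net 73, < 74, so (c) does not meet the standard.
  Not every element is met, so the respondent fails to carry Stage I.2.
The analysis ends at Stage I.2; the claimant prevails on this issue.
— Issue II —
Stage II.1 — burden on claimant; standard: the preponderance of the evidence (weight is at least 55).
    (d): 86 − 23 = 63 ≥ 55 [met]
  Stage II.1 carried; the burden shifts to the respondent.
Stage II.2 — burden on respondent; standard: the preponderance of the evidence (weight is at least 55).
    (e): 66 − 29 = 37 < 55 [not met]
  The respondent does not carry Stage II.2.
The analysis ends at Stage II.2; the claimant prevails on this issue.
— Issue III —
At Stage III.1 the claimant must meet the preponderance of the evidence (weight exceeds 53): on (f) the weight is 75 less the opposing 16 gives net 59, > 53, so (f) meets the standard; on (g) the weight is 74 less the opposing 10 gives net 64, > 53, so (g) meets the standard.
  All elements met. The claimant retains the burden for Stage III.2.
At Stage III.2 the claimant must meet clear and convincing evidence (weight exceeds 74): on (h) the weight is 86 less the opposing 1 gives net 85, which does exceed 74, so (h) meets the standard.
  The claimant carries the last stage.
Every stage carried; the claimant prevails on this issue.
Per-issue: Issue I → claimant; Issue II → claimant; Issue III → claimant. The claimant must prevail on a majority of issues; overall, the claimant prevails.

claimant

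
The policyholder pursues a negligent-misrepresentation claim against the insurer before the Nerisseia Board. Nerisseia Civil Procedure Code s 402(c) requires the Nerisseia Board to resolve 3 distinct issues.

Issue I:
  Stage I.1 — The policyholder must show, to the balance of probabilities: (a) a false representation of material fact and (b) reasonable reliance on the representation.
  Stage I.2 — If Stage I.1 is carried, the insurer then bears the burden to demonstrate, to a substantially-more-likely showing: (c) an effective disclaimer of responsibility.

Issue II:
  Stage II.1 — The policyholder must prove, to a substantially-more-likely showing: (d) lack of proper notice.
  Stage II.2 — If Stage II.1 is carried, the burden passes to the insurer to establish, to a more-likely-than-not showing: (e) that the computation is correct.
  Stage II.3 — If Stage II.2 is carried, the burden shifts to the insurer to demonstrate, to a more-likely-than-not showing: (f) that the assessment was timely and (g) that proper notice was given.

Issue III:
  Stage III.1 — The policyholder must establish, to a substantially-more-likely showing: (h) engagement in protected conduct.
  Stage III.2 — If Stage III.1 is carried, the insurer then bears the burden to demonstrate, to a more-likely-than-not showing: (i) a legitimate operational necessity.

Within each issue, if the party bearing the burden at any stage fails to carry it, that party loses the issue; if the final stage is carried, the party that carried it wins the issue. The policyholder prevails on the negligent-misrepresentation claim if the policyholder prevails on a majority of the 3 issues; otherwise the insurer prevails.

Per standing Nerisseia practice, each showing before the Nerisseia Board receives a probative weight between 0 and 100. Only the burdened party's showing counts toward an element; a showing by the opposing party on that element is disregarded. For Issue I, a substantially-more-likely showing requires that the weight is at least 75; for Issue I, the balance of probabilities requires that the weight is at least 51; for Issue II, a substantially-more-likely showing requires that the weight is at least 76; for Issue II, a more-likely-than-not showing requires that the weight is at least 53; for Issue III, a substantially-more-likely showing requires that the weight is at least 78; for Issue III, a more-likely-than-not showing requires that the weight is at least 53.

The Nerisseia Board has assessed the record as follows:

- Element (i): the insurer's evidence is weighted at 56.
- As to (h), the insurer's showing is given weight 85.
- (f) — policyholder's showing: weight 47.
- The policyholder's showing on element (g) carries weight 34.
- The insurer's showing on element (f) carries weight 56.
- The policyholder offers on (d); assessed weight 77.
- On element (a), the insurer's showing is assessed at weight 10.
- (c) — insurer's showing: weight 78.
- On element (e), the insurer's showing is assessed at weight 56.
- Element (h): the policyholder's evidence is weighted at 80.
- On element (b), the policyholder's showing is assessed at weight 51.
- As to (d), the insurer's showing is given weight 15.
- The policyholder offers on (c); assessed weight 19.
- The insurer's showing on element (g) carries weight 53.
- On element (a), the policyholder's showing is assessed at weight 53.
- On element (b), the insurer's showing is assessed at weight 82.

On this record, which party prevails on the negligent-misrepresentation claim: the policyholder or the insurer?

insurer

— Issue I —
Stage I.1 (policyholder, the balance of probabilities, weight is at least 51): (a) 53 (insurer's 10 disregarded) ≥ 51 — meets; (b) 51 (insurer's 82 disregarded) ≥ 51 — meets.
  All elements met. The burden passes to the insurer.
Stage I.2 (insurer, a substantially-more-likely showing, weight is at least 75): (c) 78 (policyholder's 19 disregarded) ≥ 75 — meets.
  Stage I.2 carried; the final stage is satisfied.
All stages carried — the insurer prevails on this issue.
— Issue II —
At Stage II.1 the policyholder must meet a substantially-more-likely showing (weight is at least 76): on (d) the weight is 77 (the insurer's 15 is given no effect), which does reach 76, so (d) meets the standard.
  The policyholder carries Stage II.1; the insurer now bears the burden.
At Stage II.2 the insurer must meet a more-likely-than-not showing (weight is at least 53): on (e) the weight is 56, ≥ 53, so (e) meets the standard.
  Stage II.2 is satisfied; the insurer continues to bear the burden.
At Stage II.3 the insurer must meet a more-likely-than-not showing (weight is at least 53): on (f) the weight is 56 (the policyholder's 47 is given no effect), ≥ 53, so (f) meets the standard; on (g) the weight is 53 (the policyholder's 34 is given no effect), ≥ 53, so (g) meets the standard.
  All elements met at the final stage.
Every stage carried; the insurer prevails on this issue.
— Issue III —
Stage III.1 — burden on policyholder; standard: a substantially-more-likely showing (weight is at least 78).
    (h): 80 (insurer's 85 disregarded) ≥ 78 [met]
  All elements met. The burden passes to the insurer.
Stage III.2 — burden on insurer; standard: a more-likely-than-not showing (weight is at least 53).
    (i): 56 ≥ 53 [met]
  All elements met at the final stage.
All stages carried — the insurer prevails on this issue.
Per-issue: Issue I → insurer; Issue II → insurer; Issue III → insurer. The policyholder must prevail on a majority of issues; overall, the insurer prevails.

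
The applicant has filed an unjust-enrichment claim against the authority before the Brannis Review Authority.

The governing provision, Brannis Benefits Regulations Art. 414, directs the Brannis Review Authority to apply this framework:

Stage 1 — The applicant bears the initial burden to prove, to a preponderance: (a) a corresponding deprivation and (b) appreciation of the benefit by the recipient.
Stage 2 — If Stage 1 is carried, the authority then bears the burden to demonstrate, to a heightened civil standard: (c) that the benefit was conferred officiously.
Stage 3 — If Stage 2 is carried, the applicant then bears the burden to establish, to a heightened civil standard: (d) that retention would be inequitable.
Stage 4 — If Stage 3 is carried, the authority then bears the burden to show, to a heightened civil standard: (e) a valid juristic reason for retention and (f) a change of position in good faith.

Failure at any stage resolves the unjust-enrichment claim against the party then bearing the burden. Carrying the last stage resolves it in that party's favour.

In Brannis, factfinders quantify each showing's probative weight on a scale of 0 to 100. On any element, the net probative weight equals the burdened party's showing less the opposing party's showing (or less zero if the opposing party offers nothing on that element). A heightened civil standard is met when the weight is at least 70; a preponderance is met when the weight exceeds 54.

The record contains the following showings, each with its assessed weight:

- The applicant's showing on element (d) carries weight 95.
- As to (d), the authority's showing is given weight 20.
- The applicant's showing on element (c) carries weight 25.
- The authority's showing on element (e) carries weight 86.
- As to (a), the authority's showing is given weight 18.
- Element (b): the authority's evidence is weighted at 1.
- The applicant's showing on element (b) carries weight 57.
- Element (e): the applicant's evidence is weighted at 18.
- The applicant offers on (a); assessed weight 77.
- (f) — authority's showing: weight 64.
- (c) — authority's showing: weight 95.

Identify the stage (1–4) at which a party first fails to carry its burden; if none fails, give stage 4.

Stage 1 — burden on applicant; standard: a preponderance (weight exceeds 54).
    (a): 77 − 18 = 59 > 54 [met]
    (b): 57 − 1 = 56 > 54 [met]
  The applicant carries Stage 1; the authority now bears the burden.
Stage 2 — burden on authority; standard: a heightened civil standard (weight is at least 70).
    (c): 95 − 25 = 70 ≥ 70 [met]
  All elements met. The burden passes to the applicant.
Stage 3 — burden on applicant; standard: a heightened civil standard (weight is at least 70).
    (d): 95 − 20 = 75 ≥ 70 [met]
  Stage 3 is satisfied; the onus moves to the authority.
Stage 4 — burden on authority; standard: a heightened civil standard (weight is at least 70).
    (e): 86 − 18 = 68 < 70 [not met]
    (f): 64 < 70 [not met]
  Stage 4 not carried; the authority fails its burden.
The analysis ends at Stage 4; the applicant prevails.

stage 4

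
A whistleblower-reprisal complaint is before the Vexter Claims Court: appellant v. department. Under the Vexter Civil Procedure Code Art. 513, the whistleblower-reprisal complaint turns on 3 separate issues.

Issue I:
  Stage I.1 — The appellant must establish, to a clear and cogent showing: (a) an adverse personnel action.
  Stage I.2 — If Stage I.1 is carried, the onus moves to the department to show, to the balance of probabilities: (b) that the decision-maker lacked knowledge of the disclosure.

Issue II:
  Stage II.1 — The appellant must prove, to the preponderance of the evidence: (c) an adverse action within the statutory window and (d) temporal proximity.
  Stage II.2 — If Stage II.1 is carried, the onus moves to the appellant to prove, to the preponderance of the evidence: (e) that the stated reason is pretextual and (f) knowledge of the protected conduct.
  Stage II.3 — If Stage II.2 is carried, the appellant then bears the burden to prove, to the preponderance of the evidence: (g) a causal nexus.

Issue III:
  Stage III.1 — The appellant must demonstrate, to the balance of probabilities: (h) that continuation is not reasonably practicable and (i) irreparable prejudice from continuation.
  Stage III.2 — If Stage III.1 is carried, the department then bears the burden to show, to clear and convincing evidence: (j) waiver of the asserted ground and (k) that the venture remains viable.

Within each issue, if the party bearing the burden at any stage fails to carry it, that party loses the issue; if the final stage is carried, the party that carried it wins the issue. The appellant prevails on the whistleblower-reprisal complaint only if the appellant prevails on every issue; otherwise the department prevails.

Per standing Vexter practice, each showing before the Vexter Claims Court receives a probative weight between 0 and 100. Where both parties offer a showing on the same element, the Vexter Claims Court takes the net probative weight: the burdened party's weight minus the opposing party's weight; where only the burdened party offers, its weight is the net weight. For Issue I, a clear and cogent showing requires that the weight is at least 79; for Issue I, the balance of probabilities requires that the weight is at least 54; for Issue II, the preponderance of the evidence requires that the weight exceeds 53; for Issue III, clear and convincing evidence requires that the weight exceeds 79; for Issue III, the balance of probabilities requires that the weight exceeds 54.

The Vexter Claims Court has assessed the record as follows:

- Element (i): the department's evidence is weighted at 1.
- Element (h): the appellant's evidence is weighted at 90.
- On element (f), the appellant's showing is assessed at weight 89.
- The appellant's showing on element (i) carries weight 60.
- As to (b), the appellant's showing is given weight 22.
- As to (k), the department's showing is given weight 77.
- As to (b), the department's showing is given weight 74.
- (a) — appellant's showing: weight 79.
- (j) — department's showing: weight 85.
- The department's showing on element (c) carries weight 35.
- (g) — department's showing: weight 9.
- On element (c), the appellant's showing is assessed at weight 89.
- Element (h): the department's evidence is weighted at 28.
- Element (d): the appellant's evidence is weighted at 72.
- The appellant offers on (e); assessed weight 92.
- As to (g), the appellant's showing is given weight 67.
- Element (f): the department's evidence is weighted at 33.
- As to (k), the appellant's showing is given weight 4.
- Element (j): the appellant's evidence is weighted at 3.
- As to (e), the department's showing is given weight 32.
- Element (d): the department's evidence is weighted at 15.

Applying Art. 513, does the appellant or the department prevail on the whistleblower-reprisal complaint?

appellant

— Issue I —
At Stage I.1 the appellant must meet a clear and cogent showing (weight is at least 79): on (a) the weight is 79, which does reach 79, so (a) meets the standard.
  Stage I.1 is satisfied; the onus moves to the department.
At Stage I.2 the department must meet the balance of probabilities (weight is at least 54): on (b) the weight is 74 less the opposing 22 gives net 52, which does not reach 54, so (b) does not meet the standard.
  Stage I.2 not carried; the department fails its burden.
So the appellant prevails on this issue.
— Issue II —
Stage II.1 — burden on appellant; standard: the preponderance of the evidence (weight exceeds 53).
    (c): 89 − 35 = 54 > 53 [met]
    (d): 72 − 15 = 57 > 53 [met]
  Stage II.1 carried; the burden remains with the appellant.
Stage II.2 — burden on appellant; standard: the preponderance of the evidence (weight exceeds 53).
    (e): 92 − 32 = 60 > 53 [met]
    (f): 89 − 33 = 56 > 53 [met]
  Stage II.2 is satisfied; the appellant continues to bear the burden.
Stage II.3 — burden on appellant; standard: the preponderance of the evidence (weight exceeds 53).
    (g): 67 − 9 = 58 > 53 [met]
  All elements met at the final stage.
All stages carried — the appellant prevails on this issue.
— Issue III —
At Stage III.1 the appellant must meet the balance of probabilities (weight exceeds 54): on (h) the weight is 90 less the opposing 28 gives net 62, which does exceed 54, so (h) meets the standard; on (i) the weight is 60 less the opposing 1 gives net 59, which does exceed 54, so (i) meets the standard.
  All elements met. The burden passes to the department.
At Stage III.2 the department must meet clear and convincing evidence (weight exceeds 79): on (j) the weight is 85 less the opposing 3 gives net 82, which does exceed 79, so (j) meets the standard; on (k) the weight is 77 less the opposing 4 gives net 73, which does not exceed 79, so (k) does not meet the standard.
  The department does not carry Stage III.2.
The appellant prevails on this issue.
Per-issue: Issue I → appellant; Issue II → appellant; Issue III → appellant. The appellant must prevail on every issue; overall, the appellant prevails.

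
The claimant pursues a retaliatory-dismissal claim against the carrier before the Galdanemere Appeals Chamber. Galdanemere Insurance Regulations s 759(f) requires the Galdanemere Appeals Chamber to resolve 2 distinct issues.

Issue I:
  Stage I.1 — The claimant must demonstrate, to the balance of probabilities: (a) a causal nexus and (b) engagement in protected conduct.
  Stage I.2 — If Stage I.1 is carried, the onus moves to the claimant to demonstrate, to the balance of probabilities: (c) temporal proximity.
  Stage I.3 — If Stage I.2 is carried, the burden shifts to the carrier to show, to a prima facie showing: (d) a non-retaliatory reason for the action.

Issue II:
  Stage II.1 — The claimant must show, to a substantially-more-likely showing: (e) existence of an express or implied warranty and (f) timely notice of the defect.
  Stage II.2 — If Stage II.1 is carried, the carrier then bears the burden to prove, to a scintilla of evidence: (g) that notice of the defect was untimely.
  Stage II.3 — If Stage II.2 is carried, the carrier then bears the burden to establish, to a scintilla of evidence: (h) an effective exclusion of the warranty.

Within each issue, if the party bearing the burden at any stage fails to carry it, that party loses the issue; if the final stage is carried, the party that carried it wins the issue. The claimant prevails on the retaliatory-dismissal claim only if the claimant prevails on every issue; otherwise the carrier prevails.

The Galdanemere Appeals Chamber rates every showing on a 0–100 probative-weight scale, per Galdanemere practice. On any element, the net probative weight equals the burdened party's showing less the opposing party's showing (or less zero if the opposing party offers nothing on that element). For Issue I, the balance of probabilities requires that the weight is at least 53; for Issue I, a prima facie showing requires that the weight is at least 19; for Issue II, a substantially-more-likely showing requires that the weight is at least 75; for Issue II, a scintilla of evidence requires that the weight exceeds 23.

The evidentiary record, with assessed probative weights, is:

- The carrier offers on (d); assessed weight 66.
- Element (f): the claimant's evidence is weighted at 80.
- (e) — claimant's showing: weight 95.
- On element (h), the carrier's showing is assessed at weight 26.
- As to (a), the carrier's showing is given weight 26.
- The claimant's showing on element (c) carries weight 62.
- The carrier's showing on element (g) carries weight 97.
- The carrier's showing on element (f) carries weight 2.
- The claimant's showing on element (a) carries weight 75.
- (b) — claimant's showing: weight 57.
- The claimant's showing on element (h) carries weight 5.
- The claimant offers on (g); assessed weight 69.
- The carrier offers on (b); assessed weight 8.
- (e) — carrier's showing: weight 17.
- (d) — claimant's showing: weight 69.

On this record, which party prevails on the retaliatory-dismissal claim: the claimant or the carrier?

— Issue I —
Stage I.1 — burden on claimant; standard: the balance of probabilities (weight is at least 53).
    (a): 75 − 26 = 49 < 53 [not met]
    (b): 57 − 8 = 49 < 53 [not met]
  The claimant does not carry Stage I.1.
So the carrier prevails on this issue.
— Issue II —
Stage II.1 (claimant, a substantially-more-likely showing, weight is at least 75): (e) net 95−17=78 ≥ 75 — meets; (f) net 80−2=78 ≥ 75 — meets.
  All elements met. The burden passes to the carrier.
Stage II.2 (carrier, a scintilla of evidence, weight exceeds 23): (g) net 97−69=28 > 23 — meets.
  Stage II.2 is satisfied; the carrier continues to bear the burden.
Stage II.3 (carrier, a scintilla of evidence, weight exceeds 23): (h) net 26−5=21 ≤ 23 — fails.
  Stage II.3 not carried; the carrier fails its burden.
The claimant prevails on this issue.
Per-issue: Issue I → carrier; Issue II → claimant. The claimant must prevail on every issue; overall, the carrier prevails.

carrier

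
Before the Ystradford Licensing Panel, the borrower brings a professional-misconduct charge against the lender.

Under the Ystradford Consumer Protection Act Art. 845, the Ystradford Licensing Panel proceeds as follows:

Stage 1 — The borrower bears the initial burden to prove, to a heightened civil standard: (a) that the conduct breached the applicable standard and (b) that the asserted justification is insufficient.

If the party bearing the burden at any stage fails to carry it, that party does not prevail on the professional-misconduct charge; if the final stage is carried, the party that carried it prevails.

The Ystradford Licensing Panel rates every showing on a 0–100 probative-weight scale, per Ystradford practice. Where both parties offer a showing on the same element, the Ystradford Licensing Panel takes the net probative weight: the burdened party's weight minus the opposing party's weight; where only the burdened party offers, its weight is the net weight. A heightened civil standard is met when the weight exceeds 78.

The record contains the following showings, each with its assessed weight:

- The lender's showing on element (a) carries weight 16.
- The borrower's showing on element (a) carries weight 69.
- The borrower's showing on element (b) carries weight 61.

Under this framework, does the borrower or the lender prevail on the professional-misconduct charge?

lender

Stage 1 (borrower, a heightened civil standard, weight exceeds 78): (a) net 69−16=53 ≤ 78 — fails; (b) 61 ≤ 78 — fails.
  Not every element is met, so the borrower fails to carry Stage 1.
So the lender prevails.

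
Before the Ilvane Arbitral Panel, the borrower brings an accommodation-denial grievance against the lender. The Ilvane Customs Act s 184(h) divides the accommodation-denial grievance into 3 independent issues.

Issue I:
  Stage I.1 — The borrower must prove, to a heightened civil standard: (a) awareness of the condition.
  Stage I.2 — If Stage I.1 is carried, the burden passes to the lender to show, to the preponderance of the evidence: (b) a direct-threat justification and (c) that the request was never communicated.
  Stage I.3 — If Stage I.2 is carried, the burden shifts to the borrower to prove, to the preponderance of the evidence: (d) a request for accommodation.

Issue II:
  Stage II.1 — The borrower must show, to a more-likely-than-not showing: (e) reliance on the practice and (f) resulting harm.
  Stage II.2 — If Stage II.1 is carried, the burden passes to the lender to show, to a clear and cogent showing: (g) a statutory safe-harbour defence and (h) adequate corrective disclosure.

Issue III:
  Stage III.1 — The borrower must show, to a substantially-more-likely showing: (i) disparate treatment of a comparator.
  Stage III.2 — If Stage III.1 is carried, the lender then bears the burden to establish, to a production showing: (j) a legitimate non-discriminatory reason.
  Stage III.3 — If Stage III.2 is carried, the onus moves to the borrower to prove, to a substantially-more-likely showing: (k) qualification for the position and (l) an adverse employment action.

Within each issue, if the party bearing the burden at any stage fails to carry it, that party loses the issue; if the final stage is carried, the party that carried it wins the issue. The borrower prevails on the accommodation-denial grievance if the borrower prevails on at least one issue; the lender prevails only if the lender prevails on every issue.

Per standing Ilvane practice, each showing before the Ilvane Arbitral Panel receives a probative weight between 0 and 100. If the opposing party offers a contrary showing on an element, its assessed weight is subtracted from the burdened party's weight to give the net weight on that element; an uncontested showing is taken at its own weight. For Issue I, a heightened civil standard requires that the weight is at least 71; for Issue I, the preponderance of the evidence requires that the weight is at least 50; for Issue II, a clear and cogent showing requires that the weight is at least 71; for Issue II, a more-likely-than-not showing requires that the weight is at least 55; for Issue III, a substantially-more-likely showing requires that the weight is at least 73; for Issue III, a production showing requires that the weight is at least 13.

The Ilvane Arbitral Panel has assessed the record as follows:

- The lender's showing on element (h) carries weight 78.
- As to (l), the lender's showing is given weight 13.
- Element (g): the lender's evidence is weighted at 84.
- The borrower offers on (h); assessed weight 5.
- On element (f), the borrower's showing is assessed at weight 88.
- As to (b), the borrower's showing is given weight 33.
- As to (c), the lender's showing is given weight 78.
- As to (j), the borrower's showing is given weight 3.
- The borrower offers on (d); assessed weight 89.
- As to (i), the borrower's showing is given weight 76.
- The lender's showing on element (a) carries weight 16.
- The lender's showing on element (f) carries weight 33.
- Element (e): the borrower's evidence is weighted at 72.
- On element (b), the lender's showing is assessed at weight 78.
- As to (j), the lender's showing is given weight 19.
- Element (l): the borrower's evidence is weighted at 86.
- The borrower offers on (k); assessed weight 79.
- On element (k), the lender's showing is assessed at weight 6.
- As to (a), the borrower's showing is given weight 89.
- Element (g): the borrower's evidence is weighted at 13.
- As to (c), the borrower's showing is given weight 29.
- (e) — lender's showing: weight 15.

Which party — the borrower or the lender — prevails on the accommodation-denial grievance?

borrower

— Issue I —
Stage I.1 (borrower, a heightened civil standard, weight is at least 71): (a) net 89−16=73 ≥ 71 — meets.
  Stage I.1 carried; the burden shifts to the lender.
Stage I.2 (lender, the preponderance of the evidence, weight is at least 50): (b) net 78−33=45 < 50 — fails; (c) net 78−29=49 < 50 — fails.
  Not every element is met, so the lender fails to carry Stage I.2.
The borrower prevails on this issue.
— Issue II —
Stage II.1 (borrower, a more-likely-than-not showing, weight is at least 55): (e) net 72−15=57 ≥ 55 — meets; (f) net 88−33=55 ≥ 55 — meets.
  Stage II.1 is satisfied; the onus moves to the lender.
Stage II.2 (lender, a clear and cogent showing, weight is at least 71): (g) net 84−13=71 ≥ 71 — meets; (h) net 78−5=73 ≥ 71 — meets.
  All elements met at the final stage.
Every stage carried; the lender prevails on this issue.
— Issue III —
At Stage III.1 the borrower must meet a substantially-more-likely showing (weight is at least 73): on (i) the weight is 76, ≥ 73, so (i) meets the standard.
  Stage III.1 is satisfied; the onus moves to the lender.
At Stage III.2 the lender must meet a production showing (weight is at least 13): on (j) the weight is 19 less the opposing 3 gives net 16, ≥ 13, so (j) meets the standard.
  All elements met. The burden passes to the borrower.
At Stage III.3 the borrower must meet a substantially-more-likely showing (weight is at least 73): on (k) the weight is 79 less the opposing 6 gives net 73, which does reach 73, so (k) meets the standard; on (l) the weight is 86 less the opposing 13 gives net 73, ≥ 73, so (l) meets the standard.
  Stage III.3 carried; the final stage is satisfied.
All stages carried — the borrower prevails on this issue.
Per-issue: Issue I → borrower; Issue II → lender; Issue III → borrower. The borrower must prevail on at least one issue; overall, the borrower prevails.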